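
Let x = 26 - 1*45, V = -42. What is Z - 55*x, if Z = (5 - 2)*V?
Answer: 919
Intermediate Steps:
x = -19 (x = 26 - 45 = -19)
Z = -126 (Z = (5 - 2)*(-42) = 3*(-42) = -126)
Z - 55*x = -126 - 55*(-19) = -126 + 1045 = 919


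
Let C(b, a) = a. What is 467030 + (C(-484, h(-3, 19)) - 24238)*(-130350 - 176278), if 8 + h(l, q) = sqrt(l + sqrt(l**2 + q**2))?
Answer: 7434969518 - 306628*sqrt(-3 + sqrt(370)) ≈ 7.4337e+9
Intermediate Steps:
h(l, q) = -8 + sqrt(l + sqrt(l**2 + q**2))
467030 + (C(-484, h(-3, 19)) - 24238)*(-130350 - 176278) = 467030 + ((-8 + sqrt(-3 + sqrt((-3)**2 + 19**2))) - 24238)*(-130350 - 176278) = 467030 + ((-8 + sqrt(-3 + sqrt(9 + 361))) - 24238)*(-306628) = 467030 + ((-8 + sqrt(-3 + sqrt(370))) - 24238)*(-306628) = 467030 + (-24246 + sqrt(-3 + sqrt(370)))*(-306628) = 467030 + (7434502488 - 306628*sqrt(-3 + sqrt(370))) = 7434969518 - 306628*sqrt(-3 + sqrt(370))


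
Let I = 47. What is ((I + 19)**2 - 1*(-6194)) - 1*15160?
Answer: -4610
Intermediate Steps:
((I + 19)**2 - 1*(-6194)) - 1*15160 = ((47 + 19)**2 - 1*(-6194)) - 1*15160 = (66**2 + 6194) - 15160 = (4356 + 6194) - 15160 = 10550 - 15160 = -4610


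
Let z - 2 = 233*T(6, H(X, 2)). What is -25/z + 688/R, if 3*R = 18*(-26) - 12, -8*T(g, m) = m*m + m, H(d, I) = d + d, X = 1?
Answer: -28713/6910 ≈ -4.1553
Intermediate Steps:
H(d, I) = 2*d
T(g, m) = -m/8 - m**2/8 (T(g, m) = -(m*m + m)/8 = -(m**2 + m)/8 = -(m + m**2)/8 = -m/8 - m**2/8)
z = -691/4 (z = 2 + 233*(-2*1*(1 + 2*1)/8) = 2 + 233*(-1/8*2*(1 + 2)) = 2 + 233*(-1/8*2*3) = 2 + 233*(-3/4) = 2 - 699/4 = -691/4 ≈ -172.75)
R = -160 (R = (18*(-26) - 12)/3 = (-468 - 12)/3 = (1/3)*(-480) = -160)
-25/z + 688/R = -25/(-691/4) + 688/(-160) = -25*(-4/691) + 688*(-1/160) = 100/691 - 43/10 = -28713/6910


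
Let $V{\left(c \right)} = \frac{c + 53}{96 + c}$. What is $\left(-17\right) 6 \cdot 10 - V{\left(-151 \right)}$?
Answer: $- \frac{56198}{55} \approx -1021.8$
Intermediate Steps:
$V{\left(c \right)} = \frac{53 + c}{96 + c}$
$\left(-17\right) 6 \cdot 10 - V{\left(-151 \right)} = \left(-17\right) 6 \cdot 10 - \frac{53 - 151}{96 - 151} = \left(-102\right) 10 - \frac{1}{-55} \left(-98\right) = -1020 - \left(- \frac{1}{55}\right) \left(-98\right) = -1020 - \frac{98}{55} = - \frac{56198}{55}$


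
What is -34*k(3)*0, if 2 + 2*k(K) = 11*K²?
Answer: 0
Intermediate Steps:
k(K) = -1 + 11*K²/2 (k(K) = -1 + (11*K²)/2 = -1 + 11*K²/2)
-34*k(3)*0 = -34*(-1 + (11/2)*3²)*0 = -34*(-1 + (11/2)*9)*0 = -34*(-1 + 99/2)*0 = -34*97/2*0 = -1649*0 = 0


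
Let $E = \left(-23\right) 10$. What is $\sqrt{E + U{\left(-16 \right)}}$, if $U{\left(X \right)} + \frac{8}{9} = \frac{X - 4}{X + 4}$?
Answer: $\frac{i \sqrt{2063}}{3} \approx 15.14 i$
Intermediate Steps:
$U{\left(X \right)} = - \frac{8}{9} + \frac{-4 + X}{4 + X}$ ($U{\left(X \right)} = - \frac{8}{9} + \frac{X - 4}{X + 4} = - \frac{8}{9} + \frac{-4 + X}{4 + X}$)
$E = -230$
$\sqrt{E + U{\left(-16 \right)}} = \sqrt{-230 + \frac{-68 - 16}{9 \left(4 - 16\right)}} = \sqrt{-230 + \frac{1}{9} \frac{1}{-12} \left(-84\right)} = \sqrt{-230 + \frac{1}{9} \left(- \frac{1}{12}\right) \left(-84\right)} = \sqrt{-230 + \frac{7}{9}} = \sqrt{- \frac{2063}{9}} = \frac{i \sqrt{2063}}{3}$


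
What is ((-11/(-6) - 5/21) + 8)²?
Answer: 162409/1764 ≈ 92.069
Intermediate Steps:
((-11/(-6) - 5/21) + 8)² = ((-11*(-⅙) - 5*1/21) + 8)² = ((11/6 - 5/21) + 8)² = (67/42 + 8)² = (403/42)² = 162409/1764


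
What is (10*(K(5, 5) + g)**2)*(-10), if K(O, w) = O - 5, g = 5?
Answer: -2500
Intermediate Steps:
K(O, w) = -5 + O
(10*(K(5, 5) + g)**2)*(-10) = (10*((-5 + 5) + 5)**2)*(-10) = (10*(0 + 5)**2)*(-10) = (10*5**2)*(-10) = (10*25)*(-10) = 250*(-10) = -2500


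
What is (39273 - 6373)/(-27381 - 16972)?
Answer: -32900/44353 ≈ -0.74178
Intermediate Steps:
(39273 - 6373)/(-27381 - 16972) = 32900/(-44353) = 32900*(-1/44353) = -32900/44353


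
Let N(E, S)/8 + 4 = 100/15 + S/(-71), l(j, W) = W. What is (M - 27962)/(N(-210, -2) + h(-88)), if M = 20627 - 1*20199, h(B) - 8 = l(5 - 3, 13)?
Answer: -5864742/9065 ≈ -646.97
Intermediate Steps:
h(B) = 21 (h(B) = 8 + 13 = 21)
N(E, S) = 64/3 - 8*S/71 (N(E, S) = -32 + 8*(100/15 + S/(-71)) = -32 + 8*(100*(1/15) + S*(-1/71)) = -32 + 8*(20/3 - S/71) = -32 + (160/3 - 8*S/71) = 64/3 - 8*S/71)
M = 428 (M = 20627 - 20199 = 428)
(M - 27962)/(N(-210, -2) + h(-88)) = (428 - 27962)/((64/3 - 8/71*(-2)) + 21) = -27534/((64/3 + 16/71) + 21) = -27534/(4592/213 + 21) = -27534/9065/213 = -27534*213/9065 = -5864742/9065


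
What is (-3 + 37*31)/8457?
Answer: 1144/8457 ≈ 0.13527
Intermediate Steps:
(-3 + 37*31)/8457 = (-3 + 1147)*(1/8457) = 1144*(1/8457) = 1144/8457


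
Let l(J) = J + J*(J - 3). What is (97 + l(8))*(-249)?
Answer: -36105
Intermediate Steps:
l(J) = J + J*(-3 + J)
(97 + l(8))*(-249) = (97 + 8*(-2 + 8))*(-249) = (97 + 8*6)*(-249) = (97 + 48)*(-249) = 145*(-249) = -36105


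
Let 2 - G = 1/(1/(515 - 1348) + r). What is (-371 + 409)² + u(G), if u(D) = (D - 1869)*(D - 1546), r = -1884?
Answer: 7103316902814762358/2462931613129 ≈ 2.8841e+6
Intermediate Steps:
G = 3139579/1569373 (G = 2 - 1/(1/(515 - 1348) - 1884) = 2 - 1/(1/(-833) - 1884) = 2 - 1/(-1/833 - 1884) = 2 - 1/(-1569373/833) = 2 - 1*(-833/1569373) = 2 + 833/1569373 = 3139579/1569373 ≈ 2.0005)
u(D) = (-1869 + D)*(-1546 + D)
(-371 + 409)² + u(G) = (-371 + 409)² + (2889474 + (3139579/1569373)² - 3415*3139579/1569373) = 38² + (2889474 + 9856956297241/2462931613129 - 10721662285/1569373) = 1444 + 7099760429565404082/2462931613129 = 7103316902814762358/2462931613129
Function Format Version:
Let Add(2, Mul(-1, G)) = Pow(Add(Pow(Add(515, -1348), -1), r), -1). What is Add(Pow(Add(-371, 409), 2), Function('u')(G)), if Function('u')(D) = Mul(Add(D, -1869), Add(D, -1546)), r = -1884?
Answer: Rational(7103316902814762358, 2462931613129) ≈ 2.8841e+6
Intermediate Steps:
G = Rational(3139579, 1569373) (G = Add(2, Mul(-1, Pow(Add(Pow(Add(515, -1348), -1), -1884), -1))) = Add(2, Mul(-1, Pow(Add(Pow(-833, -1), -1884), -1))) = Add(2, Mul(-1, Pow(Add(Rational(-1, 833), -1884), -1))) = Add(2, Mul(-1, Pow(Rational(-1569373, 833), -1))) = Add(2, Mul(-1, Rational(-833, 1569373))) = Add(2, Rational(833, 1569373)) = Rational(3139579, 1569373) ≈ 2.0005)
Function('u')(D) = Mul(Add(-1869, D), Add(-1546, D))
Add(Pow(Add(-371, 409), 2), Function('u')(G)) = Add(Pow(Add(-371, 409), 2), Add(2889474, Pow(Rational(3139579, 1569373), 2), Mul(-3415, Rational(3139579, 1569373)))) = Add(Pow(38, 2), Add(2889474, Rational(9856956297241, 2462931613129), Rational(-10721662285, 1569373))) = Add(1444, Rational(7099760429565404082, 2462931613129)) = Rational(7103316902814762358, 2462931613129)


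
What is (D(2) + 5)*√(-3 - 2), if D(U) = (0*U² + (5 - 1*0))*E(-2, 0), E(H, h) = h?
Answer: 5*I*√5 ≈ 11.18*I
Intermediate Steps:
D(U) = 0 (D(U) = (0*U² + (5 - 1*0))*0 = (0 + (5 + 0))*0 = (0 + 5)*0 = 5*0 = 0)
(D(2) + 5)*√(-3 - 2) = (0 + 5)*√(-3 - 2) = 5*√(-5) = 5*(I*√5) = 5*I*√5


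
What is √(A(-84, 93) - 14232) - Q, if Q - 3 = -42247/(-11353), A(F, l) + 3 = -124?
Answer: -76306/11353 + I*√14359 ≈ -6.7212 + 119.83*I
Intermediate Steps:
A(F, l) = -127 (A(F, l) = -3 - 124 = -127)
Q = 76306/11353 (Q = 3 - 42247/(-11353) = 3 - 42247*(-1/11353) = 3 + 42247/11353 = 76306/11353 ≈ 6.7212)
√(A(-84, 93) - 14232) - Q = √(-127 - 14232) - 1*76306/11353 = √(-14359) - 76306/11353 = I*√14359 - 76306/11353 = -76306/11353 + I*√14359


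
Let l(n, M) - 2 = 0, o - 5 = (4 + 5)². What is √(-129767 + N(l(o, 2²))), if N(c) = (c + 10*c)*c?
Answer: I*√129723 ≈ 360.17*I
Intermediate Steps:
o = 86 (o = 5 + (4 + 5)² = 5 + 9² = 5 + 81 = 86)
l(n, M) = 2 (l(n, M) = 2 + 0 = 2)
N(c) = 11*c² (N(c) = (11*c)*c = 11*c²)
√(-129767 + N(l(o, 2²))) = √(-129767 + 11*2²) = √(-129767 + 11*4) = √(-129767 + 44) = √(-129723) = I*√129723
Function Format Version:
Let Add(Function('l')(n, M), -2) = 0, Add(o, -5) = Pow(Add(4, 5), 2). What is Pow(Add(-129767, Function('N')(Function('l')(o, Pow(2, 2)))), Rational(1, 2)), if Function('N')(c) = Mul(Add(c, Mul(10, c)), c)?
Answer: Mul(I, Pow(129723, Rational(1, 2))) ≈ Mul(360.17, I)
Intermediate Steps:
o = 86 (o = Add(5, Pow(Add(4, 5), 2)) = Add(5, Pow(9, 2)) = Add(5, 81) = 86)
Function('l')(n, M) = 2 (Function('l')(n, M) = Add(2, 0) = 2)
Function('N')(c) = Mul(11, Pow(c, 2)) (Function('N')(c) = Mul(Mul(11, c), c) = Mul(11, Pow(c, 2)))
Pow(Add(-129767, Function('N')(Function('l')(o, Pow(2, 2)))), Rational(1, 2)) = Pow(Add(-129767, Mul(11, Pow(2, 2))), Rational(1, 2)) = Pow(Add(-129767, Mul(11, 4)), Rational(1, 2)) = Pow(Add(-129767, 44), Rational(1, 2)) = Pow(-129723, Rational(1, 2)) = Mul(I, Pow(129723, Rational(1, 2)))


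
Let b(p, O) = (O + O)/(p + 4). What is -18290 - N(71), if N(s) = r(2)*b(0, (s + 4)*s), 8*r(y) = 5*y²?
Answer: -99785/4 ≈ -24946.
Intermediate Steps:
b(p, O) = 2*O/(4 + p) (b(p, O) = (2*O)/(4 + p) = 2*O/(4 + p))
r(y) = 5*y²/8 (r(y) = (5*y²)/8 = 5*y²/8)
N(s) = 5*s*(4 + s)/4 (N(s) = ((5/8)*2²)*(2*((s + 4)*s)/(4 + 0)) = ((5/8)*4)*(2*((4 + s)*s)/4) = 5*(2*(s*(4 + s))*(¼))/2 = 5*(s*(4 + s)/2)/2 = 5*s*(4 + s)/4)
-18290 - N(71) = -18290 - 5*71*(4 + 71)/4 = -18290 - 5*71*75/4 = -18290 - 1*26625/4 = -18290 - 26625/4 = -99785/4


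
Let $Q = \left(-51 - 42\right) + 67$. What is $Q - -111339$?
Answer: $111313$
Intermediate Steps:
$Q = -26$ ($Q = -93 + 67 = -26$)
$Q - -111339 = -26 - -111339 = -26 + 111339 = 111313$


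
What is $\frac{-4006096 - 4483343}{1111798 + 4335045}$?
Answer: $- \frac{8489439}{5446843} \approx -1.5586$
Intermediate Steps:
$\frac{-4006096 - 4483343}{1111798 + 4335045} = \frac{-4006096 - 4483343}{5446843} = \left(-8489439\right) \frac{1}{5446843} = - \frac{8489439}{5446843}$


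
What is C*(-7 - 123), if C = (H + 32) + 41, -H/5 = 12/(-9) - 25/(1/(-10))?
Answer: 456430/3 ≈ 1.5214e+5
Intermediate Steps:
H = -3730/3 (H = -5*(12/(-9) - 25/(1/(-10))) = -5*(12*(-⅑) - 25/(-⅒)) = -5*(-4/3 - 25*(-10)) = -5*(-4/3 + 250) = -5*746/3 = -3730/3 ≈ -1243.3)
C = -3511/3 (C = (-3730/3 + 32) + 41 = -3634/3 + 41 = -3511/3 ≈ -1170.3)
C*(-7 - 123) = -3511*(-7 - 123)/3 = -3511/3*(-130) = 456430/3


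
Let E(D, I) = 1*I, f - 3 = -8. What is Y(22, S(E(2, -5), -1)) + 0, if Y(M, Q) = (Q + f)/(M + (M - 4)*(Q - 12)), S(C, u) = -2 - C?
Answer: 1/70 ≈ 0.014286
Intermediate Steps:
f = -5 (f = 3 - 8 = -5)
E(D, I) = I
Y(M, Q) = (-5 + Q)/(M + (-12 + Q)*(-4 + M)) (Y(M, Q) = (Q - 5)/(M + (M - 4)*(Q - 12)) = (-5 + Q)/(M + (-4 + M)*(-12 + Q)) = (-5 + Q)/(M + (-12 + Q)*(-4 + M)))
Y(22, S(E(2, -5), -1)) + 0 = (-5 + (-2 - 1*(-5)))/(48 - 11*22 - 4*(-2 - 1*(-5)) + 22*(-2 - 1*(-5))) + 0 = (-5 + (-2 + 5))/(48 - 242 - 4*(-2 + 5) + 22*(-2 + 5)) + 0 = (-5 + 3)/(48 - 242 - 4*3 + 22*3) + 0 = -2/(48 - 242 - 12 + 66) + 0 = -2/(-140) + 0 = -1/140*(-2) + 0 = 1/70 + 0 = 1/70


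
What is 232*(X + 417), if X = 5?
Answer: 97904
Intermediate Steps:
232*(X + 417) = 232*(5 + 417) = 232*422 = 97904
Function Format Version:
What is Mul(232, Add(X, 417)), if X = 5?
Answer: 97904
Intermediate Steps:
Mul(232, Add(X, 417)) = Mul(232, Add(5, 417)) = Mul(232, 422) = 97904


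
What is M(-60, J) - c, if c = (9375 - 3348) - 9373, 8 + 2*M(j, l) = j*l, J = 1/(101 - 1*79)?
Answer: 36747/11 ≈ 3340.6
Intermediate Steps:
J = 1/22 (J = 1/(101 - 79) = 1/22 ≈ 0.045455)
M(j, l) = -4 + j*l/2 (M(j, l) = -4 + (j*l)/2 = -4 + j*l/2)
c = -3346 (c = 6027 - 9373 = -3346)
M(-60, J) - c = (-4 + (1/2)*(-60)*(1/22)) - 1*(-3346) = (-4 - 15/11) + 3346 = -59/11 + 3346 = 36747/11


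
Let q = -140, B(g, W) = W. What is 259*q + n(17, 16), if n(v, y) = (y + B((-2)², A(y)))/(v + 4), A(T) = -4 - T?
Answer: -761464/21 ≈ -36260.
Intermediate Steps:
n(v, y) = -4/(4 + v) (n(v, y) = (y + (-4 - y))/(v + 4) = -4/(4 + v))
q = -140 (q = -28*5 = -140)
259*q + n(17, 16) = 259*(-140) - 4/(4 + 17) = -36260 - 4/21 = -761464/21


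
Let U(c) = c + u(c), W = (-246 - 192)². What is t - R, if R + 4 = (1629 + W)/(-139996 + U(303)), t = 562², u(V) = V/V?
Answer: 2101030109/6652 ≈ 3.1585e+5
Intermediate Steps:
u(V) = 1
W = 191844 (W = (-438)² = 191844)
U(c) = 1 + c (U(c) = c + 1 = 1 + c)
t = 315844
R = -35821/6652 (R = -4 + (1629 + 191844)/(-139996 + (1 + 303)) = -4 + 193473/(-139996 + 304) = -4 + 193473/(-139692) = -4 + 193473*(-1/139692) = -4 - 9213/6652 = -35821/6652 ≈ -5.3850)
t - R = 315844 - 1*(-35821/6652) = 315844 + 35821/6652 = 2101030109/6652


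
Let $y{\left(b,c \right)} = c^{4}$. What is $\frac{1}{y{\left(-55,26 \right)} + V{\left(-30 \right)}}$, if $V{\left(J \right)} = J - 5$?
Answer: $\frac{1}{456941} \approx 2.1885 \cdot 10^{-6}$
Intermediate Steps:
$V{\left(J \right)} = -5 + J$
$\frac{1}{y{\left(-55,26 \right)} + V{\left(-30 \right)}} = \frac{1}{26^{4} - 35} = \frac{1}{456976 - 35} = \frac{1}{456941}$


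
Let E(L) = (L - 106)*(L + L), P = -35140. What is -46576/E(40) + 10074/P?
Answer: 2474203/289905 ≈ 8.5345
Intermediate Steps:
E(L) = 2*L*(-106 + L) (E(L) = (-106 + L)*(2*L) = 2*L*(-106 + L))
-46576/E(40) + 10074/P = -46576*1/(80*(-106 + 40)) + 10074/(-35140) = -46576/(2*40*(-66)) + 10074*(-1/35140) = -46576/(-5280) - 5037/17570 = -46576*(-1/5280) - 5037/17570 = 2911/330 - 5037/17570 = 2474203/289905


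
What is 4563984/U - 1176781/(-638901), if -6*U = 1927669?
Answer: -15227159396015/1231589651769 ≈ -12.364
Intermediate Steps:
U = -1927669/6 (U = -⅙*1927669 = -1927669/6 ≈ -3.2128e+5)
4563984/U - 1176781/(-638901) = 4563984/(-1927669/6) - 1176781/(-638901) = 4563984*(-6/1927669) - 1176781*(-1/638901) = -27383904/1927669 + 1176781/638901 = -15227159396015/1231589651769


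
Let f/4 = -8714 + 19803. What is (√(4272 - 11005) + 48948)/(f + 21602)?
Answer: 8158/10993 + I*√6733/65958 ≈ 0.74211 + 0.001244*I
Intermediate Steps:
f = 44356 (f = 4*(-8714 + 19803) = 4*11089 = 44356)
(√(4272 - 11005) + 48948)/(f + 21602) = (√(4272 - 11005) + 48948)/(44356 + 21602) = (√(-6733) + 48948)/65958 = (I*√6733 + 48948)*(1/65958) = (48948 + I*√6733)*(1/65958) = 8158/10993 + I*√6733/65958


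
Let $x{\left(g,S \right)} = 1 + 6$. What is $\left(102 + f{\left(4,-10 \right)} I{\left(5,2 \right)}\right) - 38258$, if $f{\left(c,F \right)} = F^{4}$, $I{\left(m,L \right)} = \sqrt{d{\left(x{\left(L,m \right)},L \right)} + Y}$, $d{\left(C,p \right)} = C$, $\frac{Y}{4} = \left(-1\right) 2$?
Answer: $-38156 + 10000 i \approx -38156.0 + 10000.0 i$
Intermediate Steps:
$x{\left(g,S \right)} = 7$
$Y = -8$ ($Y = 4 \left(\left(-1\right) 2\right) = 4 \left(-2\right) = -8$)
$I{\left(m,L \right)} = i$ ($I{\left(m,L \right)} = \sqrt{7 - 8} = \sqrt{-1} = i$)
$\left(102 + f{\left(4,-10 \right)} I{\left(5,2 \right)}\right) - 38258 = \left(102 + \left(-10\right)^{4} i\right) - 38258 = \left(102 + 10000 i\right) - 38258 = -38156 + 10000 i$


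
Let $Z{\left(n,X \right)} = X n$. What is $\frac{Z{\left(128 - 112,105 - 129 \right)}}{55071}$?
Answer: $- \frac{128}{18357} \approx -0.0069728$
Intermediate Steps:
$\frac{Z{\left(128 - 112,105 - 129 \right)}}{55071} = \frac{\left(105 - 129\right) \left(128 - 112\right)}{55071} = - 24 \left(128 - 112\right) \frac{1}{55071} = \left(-24\right) 16 \cdot \frac{1}{55071} = \left(-384\right) \frac{1}{55071} = - \frac{128}{18357}$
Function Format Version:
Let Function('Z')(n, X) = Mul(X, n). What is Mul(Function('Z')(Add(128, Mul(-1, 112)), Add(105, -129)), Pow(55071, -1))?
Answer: Rational(-128, 18357) ≈ -0.0069728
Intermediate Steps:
Mul(Function('Z')(Add(128, Mul(-1, 112)), Add(105, -129)), Pow(55071, -1)) = Mul(Mul(Add(105, -129), Add(128, Mul(-1, 112))), Pow(55071, -1)) = Mul(Mul(-24, Add(128, -112)), Rational(1, 55071)) = Mul(Mul(-24, 16), Rational(1, 55071)) = Mul(-384, Rational(1, 55071)) = Rational(-128, 18357)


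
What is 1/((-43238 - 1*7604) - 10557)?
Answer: -1/61399 ≈ -1.6287e-5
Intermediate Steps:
1/((-43238 - 1*7604) - 10557) = 1/((-43238 - 7604) - 10557) = 1/(-50842 - 10557) = 1/(-61399) = -1/61399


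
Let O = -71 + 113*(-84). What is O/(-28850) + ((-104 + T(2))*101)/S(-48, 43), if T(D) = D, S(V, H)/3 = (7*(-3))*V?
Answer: -22357849/7270200 ≈ -3.0753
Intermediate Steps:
S(V, H) = -63*V (S(V, H) = 3*((7*(-3))*V) = 3*(-21*V) = -63*V)
O = -9563 (O = -71 - 9492 = -9563)
O/(-28850) + ((-104 + T(2))*101)/S(-48, 43) = -9563/(-28850) + ((-104 + 2)*101)/((-63*(-48))) = -9563*(-1/28850) - 102*101/3024 = 9563/28850 - 10302*1/3024 = 9563/28850 - 1717/504 = -22357849/7270200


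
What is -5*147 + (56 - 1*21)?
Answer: -700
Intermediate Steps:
-5*147 + (56 - 1*21) = -735 + (56 - 21) = -735 + 35 = -700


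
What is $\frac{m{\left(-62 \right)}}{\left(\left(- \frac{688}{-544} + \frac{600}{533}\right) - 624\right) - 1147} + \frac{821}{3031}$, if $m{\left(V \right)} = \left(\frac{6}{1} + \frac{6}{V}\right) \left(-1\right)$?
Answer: $\frac{275258414733}{1003839954341} \approx 0.27421$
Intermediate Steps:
$m{\left(V \right)} = -6 - \frac{6}{V}$ ($m{\left(V \right)} = \left(6 \cdot 1 + \frac{6}{V}\right) \left(-1\right) = \left(6 + \frac{6}{V}\right) \left(-1\right) = -6 - \frac{6}{V}$)
$\frac{m{\left(-62 \right)}}{\left(\left(- \frac{688}{-544} + \frac{600}{533}\right) - 624\right) - 1147} + \frac{821}{3031} = \frac{-6 - \frac{6}{-62}}{\left(\left(- \frac{688}{-544} + \frac{600}{533}\right) - 624\right) - 1147} + \frac{821}{3031} = \frac{-6 - - \frac{3}{31}}{\left(\left(\left(-688\right) \left(- \frac{1}{544}\right) + 600 \cdot \frac{1}{533}\right) - 624\right) - 1147} + 821 \cdot \frac{1}{3031} = \frac{-6 + \frac{3}{31}}{\left(\left(\frac{43}{34} + \frac{600}{533}\right) - 624\right) - 1147} + \frac{821}{3031} = - \frac{183}{31 \left(\left(\frac{43319}{18122} - 624\right) - 1147\right)} + \frac{821}{3031} = - \frac{183}{31 \left(- \frac{11264809}{18122} - 1147\right)} + \frac{821}{3031} = - \frac{183}{31 \left(- \frac{32050743}{18122}\right)} + \frac{821}{3031} = \left(- \frac{183}{31}\right) \left(- \frac{18122}{32050743}\right) + \frac{821}{3031} = \frac{1105442}{331191011} + \frac{821}{3031} = \frac{275258414733}{1003839954341}$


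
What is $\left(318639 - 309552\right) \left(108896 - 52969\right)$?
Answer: $508208649$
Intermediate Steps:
$\left(318639 - 309552\right) \left(108896 - 52969\right) = 9087 \cdot 55927 = 508208649$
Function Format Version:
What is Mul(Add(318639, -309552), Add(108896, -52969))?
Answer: 508208649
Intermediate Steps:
Mul(Add(318639, -309552), Add(108896, -52969)) = Mul(9087, 55927) = 508208649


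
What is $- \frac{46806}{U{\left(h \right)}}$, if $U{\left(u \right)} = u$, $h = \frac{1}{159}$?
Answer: $-7442154$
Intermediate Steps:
$h = \frac{1}{159} \approx 0.0062893$
$- \frac{46806}{U{\left(h \right)}} = - 46806 \frac{1}{\frac{1}{159}} = \left(-46806\right) 159 = -7442154$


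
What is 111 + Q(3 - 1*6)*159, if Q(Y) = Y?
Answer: -366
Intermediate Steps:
111 + Q(3 - 1*6)*159 = 111 + (3 - 1*6)*159 = 111 + (3 - 6)*159 = 111 - 3*159 = 111 - 477 = -366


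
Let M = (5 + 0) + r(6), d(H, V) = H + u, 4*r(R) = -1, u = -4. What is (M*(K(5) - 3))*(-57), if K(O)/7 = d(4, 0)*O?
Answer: 3249/4 ≈ 812.25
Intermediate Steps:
r(R) = -1/4 (r(R) = (1/4)*(-1) = -1/4)
d(H, V) = -4 + H (d(H, V) = H - 4 = -4 + H)
K(O) = 0 (K(O) = 7*((-4 + 4)*O) = 7*(0*O) = 7*0 = 0)
M = 19/4 (M = (5 + 0) - 1/4 = 5 - 1/4 = 19/4 ≈ 4.7500)
(M*(K(5) - 3))*(-57) = (19*(0 - 3)/4)*(-57) = ((19/4)*(-3))*(-57) = -57/4*(-57) = 3249/4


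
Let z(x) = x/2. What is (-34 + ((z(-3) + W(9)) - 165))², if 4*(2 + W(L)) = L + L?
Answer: 39204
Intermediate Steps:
W(L) = -2 + L/2 (W(L) = -2 + (L + L)/4 = -2 + (2*L)/4 = -2 + L/2)
z(x) = x/2 (z(x) = x*(½) = x/2)
(-34 + ((z(-3) + W(9)) - 165))² = (-34 + (((½)*(-3) + (-2 + (½)*9)) - 165))² = (-34 + ((-3/2 + (-2 + 9/2)) - 165))² = (-34 + ((-3/2 + 5/2) - 165))² = (-34 + (1 - 165))² = (-34 - 164)² = (-198)² = 39204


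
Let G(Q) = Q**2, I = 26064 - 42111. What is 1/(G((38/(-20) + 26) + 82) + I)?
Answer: -100/478979 ≈ -0.00020878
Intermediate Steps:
I = -16047
1/(G((38/(-20) + 26) + 82) + I) = 1/(((38/(-20) + 26) + 82)**2 - 16047) = 1/(((38*(-1/20) + 26) + 82)**2 - 16047) = 1/(((-19/10 + 26) + 82)**2 - 16047) = 1/((241/10 + 82)**2 - 16047) = 1/((1061/10)**2 - 16047) = 1/(1125721/100 - 16047) = 1/(-478979/100) = -100/478979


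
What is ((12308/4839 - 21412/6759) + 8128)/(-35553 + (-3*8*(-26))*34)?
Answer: -88606818544/156305801979 ≈ -0.56688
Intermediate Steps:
((12308/4839 - 21412/6759) + 8128)/(-35553 + (-3*8*(-26))*34) = ((12308*(1/4839) - 21412*1/6759) + 8128)/(-35553 - 24*(-26)*34) = ((12308/4839 - 21412/6759) + 8128)/(-35553 + 624*34) = (-6807632/10902267 + 8128)/(-35553 + 21216) = (88606818544/10902267)/(-14337) = (88606818544/10902267)*(-1/14337) = -88606818544/156305801979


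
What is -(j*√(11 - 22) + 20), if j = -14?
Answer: -20 + 14*I*√11 ≈ -20.0 + 46.433*I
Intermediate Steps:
-(j*√(11 - 22) + 20) = -(-14*√(11 - 22) + 20) = -(-14*I*√11 + 20) = -(20 - 14*I*√11) = -20 + 14*I*√11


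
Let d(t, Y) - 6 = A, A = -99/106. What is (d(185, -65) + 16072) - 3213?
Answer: 1363591/106 ≈ 12864.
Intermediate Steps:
A = -99/106 (A = -99*1/106 = -99/106 ≈ -0.93396)
d(t, Y) = 537/106 (d(t, Y) = 6 - 99/106 = 537/106)
(d(185, -65) + 16072) - 3213 = (537/106 + 16072) - 3213 = 1704169/106 - 3213 = 1363591/106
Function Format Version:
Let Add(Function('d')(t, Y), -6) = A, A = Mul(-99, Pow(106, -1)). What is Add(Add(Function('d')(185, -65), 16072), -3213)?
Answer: Rational(1363591, 106) ≈ 12864.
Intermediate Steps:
A = Rational(-99, 106) (A = Mul(-99, Rational(1, 106)) = Rational(-99, 106) ≈ -0.93396)
Function('d')(t, Y) = Rational(537, 106) (Function('d')(t, Y) = Add(6, Rational(-99, 106)) = Rational(537, 106))
Add(Add(Function('d')(185, -65), 16072), -3213) = Add(Add(Rational(537, 106), 16072), -3213) = Add(Rational(1704169, 106), -3213) = Rational(1363591, 106)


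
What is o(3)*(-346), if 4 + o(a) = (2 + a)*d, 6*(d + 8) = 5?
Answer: 41347/3 ≈ 13782.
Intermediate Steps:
d = -43/6 (d = -8 + (⅙)*5 = -8 + ⅚ = -43/6 ≈ -7.1667)
o(a) = -55/3 - 43*a/6 (o(a) = -4 + (2 + a)*(-43/6) = -4 + (-43/3 - 43*a/6) = -55/3 - 43*a/6)
o(3)*(-346) = (-55/3 - 43/6*3)*(-346) = (-55/3 - 43/2)*(-346) = -239/6*(-346) = 41347/3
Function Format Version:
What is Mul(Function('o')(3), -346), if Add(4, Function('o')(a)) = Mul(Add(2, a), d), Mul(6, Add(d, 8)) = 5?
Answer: Rational(41347, 3) ≈ 13782.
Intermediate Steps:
d = Rational(-43, 6) (d = Add(-8, Mul(Rational(1, 6), 5)) = Add(-8, Rational(5, 6)) = Rational(-43, 6) ≈ -7.1667)
Function('o')(a) = Add(Rational(-55, 3), Mul(Rational(-43, 6), a)) (Function('o')(a) = Add(-4, Mul(Add(2, a), Rational(-43, 6))) = Add(-4, Add(Rational(-43, 3), Mul(Rational(-43, 6), a))) = Add(Rational(-55, 3), Mul(Rational(-43, 6), a)))
Mul(Function('o')(3), -346) = Mul(Add(Rational(-55, 3), Mul(Rational(-43, 6), 3)), -346) = Mul(Add(Rational(-55, 3), Rational(-43, 2)), -346) = Mul(Rational(-239, 6), -346) = Rational(41347, 3)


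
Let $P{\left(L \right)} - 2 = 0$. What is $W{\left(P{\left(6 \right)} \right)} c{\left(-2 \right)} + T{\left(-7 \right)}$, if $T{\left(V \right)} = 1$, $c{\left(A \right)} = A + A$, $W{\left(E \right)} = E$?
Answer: $-7$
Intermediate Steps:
$P{\left(L \right)} = 2$ ($P{\left(L \right)} = 2 + 0 = 2$)
$c{\left(A \right)} = 2 A$
$W{\left(P{\left(6 \right)} \right)} c{\left(-2 \right)} + T{\left(-7 \right)} = 2 \cdot 2 \left(-2\right) + 1 = 2 \left(-4\right) + 1 = -8 + 1 = -7$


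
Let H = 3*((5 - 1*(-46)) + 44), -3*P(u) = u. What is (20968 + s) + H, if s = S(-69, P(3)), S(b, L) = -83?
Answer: 21170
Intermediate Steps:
P(u) = -u/3
s = -83
H = 285 (H = 3*((5 + 46) + 44) = 3*(51 + 44) = 3*95 = 285)
(20968 + s) + H = (20968 - 83) + 285 = 20885 + 285 = 21170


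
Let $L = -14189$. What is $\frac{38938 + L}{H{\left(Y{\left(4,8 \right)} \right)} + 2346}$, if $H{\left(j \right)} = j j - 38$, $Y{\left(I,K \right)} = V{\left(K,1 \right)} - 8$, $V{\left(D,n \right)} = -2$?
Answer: $\frac{24749}{2408} \approx 10.278$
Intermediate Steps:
$Y{\left(I,K \right)} = -10$ ($Y{\left(I,K \right)} = -2 - 8 = -10$)
$H{\left(j \right)} = -38 + j^{2}$ ($H{\left(j \right)} = j^{2} - 38 = -38 + j^{2}$)
$\frac{38938 + L}{H{\left(Y{\left(4,8 \right)} \right)} + 2346} = \frac{38938 - 14189}{\left(-38 + \left(-10\right)^{2}\right) + 2346} = \frac{24749}{\left(-38 + 100\right) + 2346} = \frac{24749}{62 + 2346} = \frac{24749}{2408}$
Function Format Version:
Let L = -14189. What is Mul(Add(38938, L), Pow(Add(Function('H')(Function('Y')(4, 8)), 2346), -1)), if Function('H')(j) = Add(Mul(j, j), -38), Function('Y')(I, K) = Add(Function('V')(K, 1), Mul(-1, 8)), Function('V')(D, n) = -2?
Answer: Rational(24749, 2408) ≈ 10.278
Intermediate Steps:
Function('Y')(I, K) = -10 (Function('Y')(I, K) = Add(-2, Mul(-1, 8)) = Add(-2, -8) = -10)
Function('H')(j) = Add(-38, Pow(j, 2)) (Function('H')(j) = Add(Pow(j, 2), -38) = Add(-38, Pow(j, 2)))
Mul(Add(38938, L), Pow(Add(Function('H')(Function('Y')(4, 8)), 2346), -1)) = Mul(Add(38938, -14189), Pow(Add(Add(-38, Pow(-10, 2)), 2346), -1)) = Mul(24749, Pow(Add(Add(-38, 100), 2346), -1)) = Mul(24749, Pow(Add(62, 2346), -1)) = Mul(24749, Pow(2408, -1)) = Mul(24749, Rational(1, 2408)) = Rational(24749, 2408)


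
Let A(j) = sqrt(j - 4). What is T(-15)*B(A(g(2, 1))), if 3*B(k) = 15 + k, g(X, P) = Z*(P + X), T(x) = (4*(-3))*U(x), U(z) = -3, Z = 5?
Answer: 180 + 12*sqrt(11) ≈ 219.80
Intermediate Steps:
T(x) = 36 (T(x) = (4*(-3))*(-3) = -12*(-3) = 36)
g(X, P) = 5*P + 5*X (g(X, P) = 5*(P + X) = 5*P + 5*X)
A(j) = sqrt(-4 + j)
B(k) = 5 + k/3 (B(k) = (15 + k)/3 = 5 + k/3)
T(-15)*B(A(g(2, 1))) = 36*(5 + sqrt(-4 + (5*1 + 5*2))/3) = 36*(5 + sqrt(-4 + (5 + 10))/3) = 36*(5 + sqrt(-4 + 15)/3) = 36*(5 + sqrt(11)/3) = 180 + 12*sqrt(11)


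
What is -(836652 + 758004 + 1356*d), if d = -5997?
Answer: 6537276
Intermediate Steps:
-(836652 + 758004 + 1356*d) = -(-7295280 + 758004) = -1356/(1/(-5997 + (617 + 559))) = -1356/(1/(-5997 + 1176)) = -1356/(1/(-4821)) = -1356/(-1/4821) = -1356*(-4821) = 6537276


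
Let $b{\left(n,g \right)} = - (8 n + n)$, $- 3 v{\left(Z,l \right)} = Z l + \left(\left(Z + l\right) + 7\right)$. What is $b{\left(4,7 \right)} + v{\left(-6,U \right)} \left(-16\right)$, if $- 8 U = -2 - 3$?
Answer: $- \frac{142}{3} \approx -47.333$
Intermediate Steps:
$U = \frac{5}{8}$ ($U = - \frac{-2 - 3}{8} = \left(- \frac{1}{8}\right) \left(-5\right) = \frac{5}{8} \approx 0.625$)
$v{\left(Z,l \right)} = - \frac{7}{3} - \frac{Z}{3} - \frac{l}{3} - \frac{Z l}{3}$ ($v{\left(Z,l \right)} = - \frac{Z l + \left(\left(Z + l\right) + 7\right)}{3} = - \frac{Z l + \left(7 + Z + l\right)}{3} = - \frac{7 + Z + l + Z l}{3} = - \frac{7}{3} - \frac{Z}{3} - \frac{l}{3} - \frac{Z l}{3}$)
$b{\left(n,g \right)} = - 9 n$
$b{\left(4,7 \right)} + v{\left(-6,U \right)} \left(-16\right) = \left(-9\right) 4 + \left(- \frac{7}{3} - -2 - \frac{5}{24} - \left(-2\right) \frac{5}{8}\right) \left(-16\right) = -36 + \left(- \frac{7}{3} + 2 - \frac{5}{24} + \frac{5}{4}\right) \left(-16\right) = -36 + \frac{17}{24} \left(-16\right) = -36 - \frac{34}{3} = - \frac{142}{3}$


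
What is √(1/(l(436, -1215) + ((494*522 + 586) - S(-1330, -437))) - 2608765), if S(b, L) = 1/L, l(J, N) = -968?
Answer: I*√195442215674333367306/8655491 ≈ 1615.2*I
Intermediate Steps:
√(1/(l(436, -1215) + ((494*522 + 586) - S(-1330, -437))) - 2608765) = √(1/(-968 + ((494*522 + 586) - 1/(-437))) - 2608765) = √(1/(-968 + ((257868 + 586) - 1*(-1/437))) - 2608765) = √(1/(-968 + (258454 + 1/437)) - 2608765) = √(1/(-968 + 112944399/437) - 2608765) = √(1/(112521383/437) - 2608765) = √(437/112521383 - 2608765) = √(-293541845721558/112521383) = I*√195442215674333367306/8655491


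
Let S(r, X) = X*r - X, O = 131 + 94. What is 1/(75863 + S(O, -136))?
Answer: 1/45399 ≈ 2.2027e-5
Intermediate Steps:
O = 225
S(r, X) = -X + X*r
1/(75863 + S(O, -136)) = 1/(75863 - 136*(-1 + 225)) = 1/(75863 - 136*224) = 1/(75863 - 30464) = 1/45399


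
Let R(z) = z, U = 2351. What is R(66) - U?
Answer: -2285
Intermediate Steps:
R(66) - U = 66 - 1*2351 = 66 - 2351 = -2285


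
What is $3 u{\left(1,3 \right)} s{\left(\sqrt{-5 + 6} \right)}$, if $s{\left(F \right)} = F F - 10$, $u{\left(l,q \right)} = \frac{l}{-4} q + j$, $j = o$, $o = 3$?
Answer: $- \frac{243}{4} \approx -60.75$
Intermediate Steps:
$j = 3$
$u{\left(l,q \right)} = 3 - \frac{l q}{4}$ ($u{\left(l,q \right)} = \frac{l}{-4} q + 3 = l \left(- \frac{1}{4}\right) q + 3 = - \frac{l}{4} q + 3 = - \frac{l q}{4} + 3 = 3 - \frac{l q}{4}$)
$s{\left(F \right)} = -10 + F^{2}$ ($s{\left(F \right)} = F^{2} - 10 = -10 + F^{2}$)
$3 u{\left(1,3 \right)} s{\left(\sqrt{-5 + 6} \right)} = 3 \left(3 - \frac{1}{4} \cdot 3\right) \left(-10 + \left(\sqrt{-5 + 6}\right)^{2}\right) = 3 \left(3 - \frac{3}{4}\right) \left(-10 + \left(\sqrt{1}\right)^{2}\right) = 3 \cdot \frac{9}{4} \left(-10 + 1^{2}\right) = \frac{27 \left(-10 + 1\right)}{4} = \frac{27}{4} \left(-9\right) = - \frac{243}{4}$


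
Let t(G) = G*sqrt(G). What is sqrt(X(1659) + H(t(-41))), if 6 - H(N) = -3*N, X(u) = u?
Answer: sqrt(1665 - 123*I*sqrt(41)) ≈ 41.874 - 9.4042*I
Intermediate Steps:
t(G) = G**(3/2)
H(N) = 6 + 3*N (H(N) = 6 - (-3)*N = 6 + 3*N)
sqrt(X(1659) + H(t(-41))) = sqrt(1659 + (6 + 3*(-41)**(3/2))) = sqrt(1659 + (6 + 3*(-41*I*sqrt(41)))) = sqrt(1659 + (6 - 123*I*sqrt(41))) = sqrt(1665 - 123*I*sqrt(41))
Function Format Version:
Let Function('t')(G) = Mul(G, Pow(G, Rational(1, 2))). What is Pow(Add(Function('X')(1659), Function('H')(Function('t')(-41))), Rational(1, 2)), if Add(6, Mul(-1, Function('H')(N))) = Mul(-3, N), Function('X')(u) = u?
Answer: Pow(Add(1665, Mul(-123, I, Pow(41, Rational(1, 2)))), Rational(1, 2)) ≈ Add(41.874, Mul(-9.4042, I))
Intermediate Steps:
Function('t')(G) = Pow(G, Rational(3, 2))
Function('H')(N) = Add(6, Mul(3, N)) (Function('H')(N) = Add(6, Mul(-1, Mul(-3, N))) = Add(6, Mul(3, N)))
Pow(Add(Function('X')(1659), Function('H')(Function('t')(-41))), Rational(1, 2)) = Pow(Add(1659, Add(6, Mul(3, Pow(-41, Rational(3, 2))))), Rational(1, 2)) = Pow(Add(1659, Add(6, Mul(3, Mul(-41, I, Pow(41, Rational(1, 2)))))), Rational(1, 2)) = Pow(Add(1659, Add(6, Mul(-123, I, Pow(41, Rational(1, 2))))), Rational(1, 2)) = Pow(Add(1665, Mul(-123, I, Pow(41, Rational(1, 2)))), Rational(1, 2))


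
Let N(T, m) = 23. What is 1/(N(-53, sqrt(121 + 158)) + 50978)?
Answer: 1/51001 ≈ 1.9607e-5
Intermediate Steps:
1/(N(-53, sqrt(121 + 158)) + 50978) = 1/(23 + 50978) = 1/51001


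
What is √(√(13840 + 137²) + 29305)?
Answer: √(29305 + √32609) ≈ 171.71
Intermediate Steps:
√(√(13840 + 137²) + 29305) = √(√(13840 + 18769) + 29305) = √(√32609 + 29305) = √(29305 + √32609)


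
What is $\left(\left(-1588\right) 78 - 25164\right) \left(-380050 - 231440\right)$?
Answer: $91129131720$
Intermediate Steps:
$\left(\left(-1588\right) 78 - 25164\right) \left(-380050 - 231440\right) = \left(-123864 - 25164\right) \left(-380050 - 231440\right) = \left(-149028\right) \left(-611490\right) = 91129131720$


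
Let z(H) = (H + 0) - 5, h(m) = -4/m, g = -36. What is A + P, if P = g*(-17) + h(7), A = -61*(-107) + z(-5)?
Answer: 49899/7 ≈ 7128.4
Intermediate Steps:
z(H) = -5 + H (z(H) = H - 5 = -5 + H)
A = 6517 (A = -61*(-107) + (-5 - 5) = 6527 - 10 = 6517)
P = 4280/7 (P = -36*(-17) - 4/7 = 612 - 4*⅐ = 612 - 4/7 = 4280/7 ≈ 611.43)
A + P = 6517 + 4280/7 = 49899/7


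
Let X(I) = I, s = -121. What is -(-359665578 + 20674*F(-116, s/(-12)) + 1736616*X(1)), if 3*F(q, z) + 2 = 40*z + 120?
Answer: 3189026522/9 ≈ 3.5434e+8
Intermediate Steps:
F(q, z) = 118/3 + 40*z/3 (F(q, z) = -2/3 + (40*z + 120)/3 = -2/3 + (120 + 40*z)/3 = -2/3 + (40 + 40*z/3) = 118/3 + 40*z/3)
-(-359665578 + 20674*F(-116, s/(-12)) + 1736616*X(1)) = -(-359665578 + 1736616 + 20674*(118/3 + 40*(-121/(-12))/3)) = -(-357928962 + 20674*(118/3 + 40*(-121*(-1/12))/3)) = -(-357928962 + 20674*(118/3 + (40/3)*(121/12))) = -(-357928962 + 20674*(118/3 + 1210/9)) = -20674/(1/((-17268 + 1564/9) - 45)) = -20674/(1/(-153848/9 - 45)) = -20674/(1/(-154253/9)) = -20674/(-9/154253) = -20674*(-154253/9) = 3189026522/9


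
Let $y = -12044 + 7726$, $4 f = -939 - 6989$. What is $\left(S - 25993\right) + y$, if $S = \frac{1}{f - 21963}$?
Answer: $- \frac{725796896}{23945} \approx -30311.0$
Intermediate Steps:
$f = -1982$ ($f = \frac{-939 - 6989}{4} = \frac{1}{4} \left(-7928\right) = -1982$)
$S = - \frac{1}{23945}$ ($S = \frac{1}{-1982 - 21963} = \frac{1}{-23945} = - \frac{1}{23945} \approx -4.1762 \cdot 10^{-5}$)
$y = -4318$
$\left(S - 25993\right) + y = \left(- \frac{1}{23945} - 25993\right) - 4318 = - \frac{622402386}{23945} - 4318 = - \frac{725796896}{23945}$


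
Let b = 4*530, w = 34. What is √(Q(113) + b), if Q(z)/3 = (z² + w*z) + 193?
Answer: 2*√13133 ≈ 229.20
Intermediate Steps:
Q(z) = 579 + 3*z² + 102*z (Q(z) = 3*((z² + 34*z) + 193) = 3*(193 + z² + 34*z) = 579 + 3*z² + 102*z)
b = 2120
√(Q(113) + b) = √((579 + 3*113² + 102*113) + 2120) = √((579 + 3*12769 + 11526) + 2120) = √((579 + 38307 + 11526) + 2120) = √(50412 + 2120) = √52532 = 2*√13133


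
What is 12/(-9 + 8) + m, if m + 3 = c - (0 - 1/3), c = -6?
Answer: -62/3 ≈ -20.667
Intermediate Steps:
m = -26/3 (m = -3 + (-6 - (0 - 1/3)) = -3 + (-6 - (0 - 1*⅓)) = -3 + (-6 - (0 - ⅓)) = -3 + (-6 - 1*(-⅓)) = -3 + (-6 + ⅓) = -3 - 17/3 = -26/3 ≈ -8.6667)
12/(-9 + 8) + m = 12/(-9 + 8) - 26/3 = 12/(-1) - 26/3 = -1*12 - 26/3 = -12 - 26/3 = -62/3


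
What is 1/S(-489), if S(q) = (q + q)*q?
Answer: 1/478242 ≈ 2.0910e-6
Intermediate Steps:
S(q) = 2*q**2 (S(q) = (2*q)*q = 2*q**2)
1/S(-489) = 1/(2*(-489)**2) = 1/(2*239121) = 1/478242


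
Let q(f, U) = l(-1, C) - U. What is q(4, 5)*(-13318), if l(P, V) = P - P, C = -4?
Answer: 66590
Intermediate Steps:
l(P, V) = 0
q(f, U) = -U (q(f, U) = 0 - U = -U)
q(4, 5)*(-13318) = -1*5*(-13318) = -5*(-13318) = 66590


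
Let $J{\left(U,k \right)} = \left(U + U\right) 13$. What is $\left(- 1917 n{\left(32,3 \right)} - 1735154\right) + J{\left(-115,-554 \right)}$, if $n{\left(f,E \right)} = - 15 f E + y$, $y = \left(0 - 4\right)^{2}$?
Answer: $991664$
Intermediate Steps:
$y = 16$ ($y = \left(-4\right)^{2} = 16$)
$J{\left(U,k \right)} = 26 U$ ($J{\left(U,k \right)} = 2 U 13 = 26 U$)
$n{\left(f,E \right)} = 16 - 15 E f$ ($n{\left(f,E \right)} = - 15 f E + 16 = - 15 E f + 16 = 16 - 15 E f$)
$\left(- 1917 n{\left(32,3 \right)} - 1735154\right) + J{\left(-115,-554 \right)} = \left(- 1917 \left(16 - 45 \cdot 32\right) - 1735154\right) + 26 \left(-115\right) = \left(- 1917 \left(16 - 1440\right) - 1735154\right) - 2990 = \left(\left(-1917\right) \left(-1424\right) - 1735154\right) - 2990 = \left(2729808 - 1735154\right) - 2990 = 994654 - 2990 = 991664$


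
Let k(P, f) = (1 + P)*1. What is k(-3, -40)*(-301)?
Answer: 602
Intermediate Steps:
k(P, f) = 1 + P
k(-3, -40)*(-301) = (1 - 3)*(-301) = -2*(-301) = 602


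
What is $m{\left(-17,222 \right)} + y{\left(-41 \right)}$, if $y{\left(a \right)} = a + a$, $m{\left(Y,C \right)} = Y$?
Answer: $-99$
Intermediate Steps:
$y{\left(a \right)} = 2 a$
$m{\left(-17,222 \right)} + y{\left(-41 \right)} = -17 + 2 \left(-41\right) = -17 - 82 = -99$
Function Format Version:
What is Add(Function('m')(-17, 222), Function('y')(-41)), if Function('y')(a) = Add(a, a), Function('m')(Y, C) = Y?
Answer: -99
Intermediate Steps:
Function('y')(a) = Mul(2, a)
Add(Function('m')(-17, 222), Function('y')(-41)) = Add(-17, Mul(2, -41)) = Add(-17, -82) = -99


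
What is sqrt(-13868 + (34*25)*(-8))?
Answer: 2*I*sqrt(5167) ≈ 143.76*I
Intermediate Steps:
sqrt(-13868 + (34*25)*(-8)) = sqrt(-13868 + 850*(-8)) = sqrt(-13868 - 6800) = sqrt(-20668) = 2*I*sqrt(5167)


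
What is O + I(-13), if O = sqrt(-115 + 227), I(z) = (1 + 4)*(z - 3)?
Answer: -80 + 4*sqrt(7) ≈ -69.417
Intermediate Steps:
I(z) = -15 + 5*z (I(z) = 5*(-3 + z) = -15 + 5*z)
O = 4*sqrt(7) (O = sqrt(112) = 4*sqrt(7) ≈ 10.583)
O + I(-13) = 4*sqrt(7) + (-15 + 5*(-13)) = 4*sqrt(7) + (-15 - 65) = 4*sqrt(7) - 80 = -80 + 4*sqrt(7)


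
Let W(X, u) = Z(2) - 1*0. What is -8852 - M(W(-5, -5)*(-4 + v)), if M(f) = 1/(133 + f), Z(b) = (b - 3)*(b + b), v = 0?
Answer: -1318949/149 ≈ -8852.0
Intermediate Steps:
Z(b) = 2*b*(-3 + b) (Z(b) = (-3 + b)*(2*b) = 2*b*(-3 + b))
W(X, u) = -4 (W(X, u) = 2*2*(-3 + 2) - 1*0 = 2*2*(-1) + 0 = -4 + 0 = -4)
-8852 - M(W(-5, -5)*(-4 + v)) = -8852 - 1/(133 - 4*(-4 + 0)) = -8852 - 1/(133 - 4*(-4)) = -8852 - 1/(133 + 16) = -8852 - 1/149 = -1318949/149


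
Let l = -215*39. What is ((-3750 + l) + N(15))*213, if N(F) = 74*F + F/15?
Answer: -2348112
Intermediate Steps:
N(F) = 1111*F/15 (N(F) = 74*F + F*(1/15) = 74*F + F/15 = 1111*F/15)
l = -8385
((-3750 + l) + N(15))*213 = ((-3750 - 8385) + (1111/15)*15)*213 = (-12135 + 1111)*213 = -11024*213 = -2348112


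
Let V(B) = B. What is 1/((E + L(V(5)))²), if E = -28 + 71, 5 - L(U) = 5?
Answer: 1/1849 ≈ 0.00054083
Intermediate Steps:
L(U) = 0 (L(U) = 5 - 1*5 = 5 - 5 = 0)
E = 43
1/((E + L(V(5)))²) = 1/((43 + 0)²) = 1/(43²) = 1/1849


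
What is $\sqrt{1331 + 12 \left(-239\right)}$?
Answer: $i \sqrt{1537} \approx 39.205 i$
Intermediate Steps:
$\sqrt{1331 + 12 \left(-239\right)} = \sqrt{1331 - 2868} = \sqrt{-1537} = i \sqrt{1537}$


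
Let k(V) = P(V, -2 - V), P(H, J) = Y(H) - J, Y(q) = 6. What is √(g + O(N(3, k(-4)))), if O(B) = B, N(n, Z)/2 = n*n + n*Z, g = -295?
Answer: I*√253 ≈ 15.906*I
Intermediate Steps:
P(H, J) = 6 - J
k(V) = 8 + V (k(V) = 6 - (-2 - V) = 6 + (2 + V) = 8 + V)
N(n, Z) = 2*n² + 2*Z*n (N(n, Z) = 2*(n*n + n*Z) = 2*(n² + Z*n) = 2*n² + 2*Z*n)
√(g + O(N(3, k(-4)))) = √(-295 + 2*3*((8 - 4) + 3)) = √(-295 + 2*3*(4 + 3)) = √(-295 + 2*3*7) = √(-295 + 42) = √(-253) = I*√253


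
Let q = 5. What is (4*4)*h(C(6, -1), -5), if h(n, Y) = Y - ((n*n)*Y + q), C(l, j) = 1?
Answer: -80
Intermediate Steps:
h(n, Y) = -5 + Y - Y*n² (h(n, Y) = Y - ((n*n)*Y + 5) = Y - (n²*Y + 5) = Y - (Y*n² + 5) = Y - (5 + Y*n²) = Y + (-5 - Y*n²) = -5 + Y - Y*n²)
(4*4)*h(C(6, -1), -5) = (4*4)*(-5 - 5 - 1*(-5)*1²) = 16*(-5 - 5 - 1*(-5)*1) = 16*(-5 - 5 + 5) = 16*(-5) = -80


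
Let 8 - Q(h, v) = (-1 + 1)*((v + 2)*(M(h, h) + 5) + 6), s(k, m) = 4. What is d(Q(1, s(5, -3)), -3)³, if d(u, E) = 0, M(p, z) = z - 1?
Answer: 0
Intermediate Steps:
M(p, z) = -1 + z
Q(h, v) = 8 (Q(h, v) = 8 - (-1 + 1)*((v + 2)*((-1 + h) + 5) + 6) = 8 - 0*((2 + v)*(4 + h) + 6) = 8 - 0*(6 + (2 + v)*(4 + h)) = 8 - 1*0 = 8 + 0 = 8)
d(Q(1, s(5, -3)), -3)³ = 0³ = 0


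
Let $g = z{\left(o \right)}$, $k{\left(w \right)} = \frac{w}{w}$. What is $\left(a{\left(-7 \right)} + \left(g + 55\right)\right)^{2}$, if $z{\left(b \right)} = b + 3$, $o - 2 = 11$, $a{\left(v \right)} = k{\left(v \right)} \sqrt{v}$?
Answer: $\left(71 + i \sqrt{7}\right)^{2} \approx 5034.0 + 375.7 i$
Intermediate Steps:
$k{\left(w \right)} = 1$
$a{\left(v \right)} = \sqrt{v}$ ($a{\left(v \right)} = 1 \sqrt{v} = \sqrt{v}$)
$o = 13$ ($o = 2 + 11 = 13$)
$z{\left(b \right)} = 3 + b$
$g = 16$ ($g = 3 + 13 = 16$)
$\left(a{\left(-7 \right)} + \left(g + 55\right)\right)^{2} = \left(\sqrt{-7} + \left(16 + 55\right)\right)^{2} = \left(i \sqrt{7} + 71\right)^{2} = \left(71 + i \sqrt{7}\right)^{2}$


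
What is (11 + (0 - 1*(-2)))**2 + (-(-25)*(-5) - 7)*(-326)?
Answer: 43201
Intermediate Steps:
(11 + (0 - 1*(-2)))**2 + (-(-25)*(-5) - 7)*(-326) = (11 + (0 + 2))**2 + (-5*25 - 7)*(-326) = (11 + 2)**2 + (-125 - 7)*(-326) = 13**2 - 132*(-326) = 169 + 43032 = 43201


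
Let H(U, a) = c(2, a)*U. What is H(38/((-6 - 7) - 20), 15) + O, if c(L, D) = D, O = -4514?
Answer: -49844/11 ≈ -4531.3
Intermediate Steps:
H(U, a) = U*a (H(U, a) = a*U = U*a)
H(38/((-6 - 7) - 20), 15) + O = (38/((-6 - 7) - 20))*15 - 4514 = (38/(-13 - 20))*15 - 4514 = (38/(-33))*15 - 4514 = (38*(-1/33))*15 - 4514 = -38/33*15 - 4514 = -190/11 - 4514 = -49844/11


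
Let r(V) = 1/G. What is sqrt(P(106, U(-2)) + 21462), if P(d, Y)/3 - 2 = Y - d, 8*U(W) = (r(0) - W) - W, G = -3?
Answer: sqrt(338422)/4 ≈ 145.44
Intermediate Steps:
r(V) = -1/3 (r(V) = 1/(-3) = -1/3)
U(W) = -1/24 - W/4 (U(W) = ((-1/3 - W) - W)/8 = (-1/3 - 2*W)/8 = -1/24 - W/4)
P(d, Y) = 6 - 3*d + 3*Y (P(d, Y) = 6 + 3*(Y - d) = 6 + (-3*d + 3*Y) = 6 - 3*d + 3*Y)
sqrt(P(106, U(-2)) + 21462) = sqrt((6 - 3*106 + 3*(-1/24 - 1/4*(-2))) + 21462) = sqrt((6 - 318 + 3*(-1/24 + 1/2)) + 21462) = sqrt((6 - 318 + 3*(11/24)) + 21462) = sqrt((6 - 318 + 11/8) + 21462) = sqrt(-2485/8 + 21462) = sqrt(169211/8) = sqrt(338422)/4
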